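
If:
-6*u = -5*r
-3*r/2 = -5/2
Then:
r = 5/3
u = 25/18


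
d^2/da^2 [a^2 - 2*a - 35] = 2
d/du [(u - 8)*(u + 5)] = 2*u - 3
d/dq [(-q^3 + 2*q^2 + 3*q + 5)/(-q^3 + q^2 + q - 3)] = (q^4 + 4*q^3 + 23*q^2 - 22*q - 14)/(q^6 - 2*q^5 - q^4 + 8*q^3 - 5*q^2 - 6*q + 9)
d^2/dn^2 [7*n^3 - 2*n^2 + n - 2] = 42*n - 4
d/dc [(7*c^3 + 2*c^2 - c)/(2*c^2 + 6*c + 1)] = (14*c^4 + 84*c^3 + 35*c^2 + 4*c - 1)/(4*c^4 + 24*c^3 + 40*c^2 + 12*c + 1)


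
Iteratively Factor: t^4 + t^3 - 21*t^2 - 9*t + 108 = (t + 3)*(t^3 - 2*t^2 - 15*t + 36) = (t - 3)*(t + 3)*(t^2 + t - 12) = (t - 3)*(t + 3)*(t + 4)*(t - 3)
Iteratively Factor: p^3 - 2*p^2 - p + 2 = (p - 1)*(p^2 - p - 2) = (p - 1)*(p + 1)*(p - 2)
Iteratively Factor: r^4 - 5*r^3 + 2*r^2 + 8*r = (r)*(r^3 - 5*r^2 + 2*r + 8) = r*(r - 4)*(r^2 - r - 2) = r*(r - 4)*(r + 1)*(r - 2)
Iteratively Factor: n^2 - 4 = (n - 2)*(n + 2)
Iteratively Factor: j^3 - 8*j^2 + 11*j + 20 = (j - 4)*(j^2 - 4*j - 5) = (j - 4)*(j + 1)*(j - 5)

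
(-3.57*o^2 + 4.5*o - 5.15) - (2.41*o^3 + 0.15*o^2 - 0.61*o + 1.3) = -2.41*o^3 - 3.72*o^2 + 5.11*o - 6.45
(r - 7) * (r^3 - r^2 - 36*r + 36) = r^4 - 8*r^3 - 29*r^2 + 288*r - 252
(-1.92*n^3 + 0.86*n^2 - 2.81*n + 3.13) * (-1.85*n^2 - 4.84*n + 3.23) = 3.552*n^5 + 7.7018*n^4 - 5.1655*n^3 + 10.5877*n^2 - 24.2255*n + 10.1099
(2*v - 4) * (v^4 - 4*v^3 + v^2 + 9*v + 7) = 2*v^5 - 12*v^4 + 18*v^3 + 14*v^2 - 22*v - 28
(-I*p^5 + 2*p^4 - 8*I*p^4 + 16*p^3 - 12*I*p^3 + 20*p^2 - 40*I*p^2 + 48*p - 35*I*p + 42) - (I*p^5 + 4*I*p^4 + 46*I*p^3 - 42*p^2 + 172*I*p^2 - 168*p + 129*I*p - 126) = -2*I*p^5 + 2*p^4 - 12*I*p^4 + 16*p^3 - 58*I*p^3 + 62*p^2 - 212*I*p^2 + 216*p - 164*I*p + 168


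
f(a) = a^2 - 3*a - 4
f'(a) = 2*a - 3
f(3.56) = -2.01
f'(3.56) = 4.12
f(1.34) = -6.22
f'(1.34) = -0.32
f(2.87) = -4.37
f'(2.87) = 2.74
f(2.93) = -4.21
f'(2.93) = 2.86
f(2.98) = -4.06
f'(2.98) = 2.96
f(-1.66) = 3.74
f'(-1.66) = -6.32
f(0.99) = -5.99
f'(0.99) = -1.02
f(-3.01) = 14.09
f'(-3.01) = -9.02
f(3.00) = -4.00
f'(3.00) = 3.00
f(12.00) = 104.00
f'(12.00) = 21.00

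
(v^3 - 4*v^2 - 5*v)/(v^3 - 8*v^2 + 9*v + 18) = v*(v - 5)/(v^2 - 9*v + 18)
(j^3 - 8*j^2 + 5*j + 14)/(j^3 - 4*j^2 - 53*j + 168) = (j^3 - 8*j^2 + 5*j + 14)/(j^3 - 4*j^2 - 53*j + 168)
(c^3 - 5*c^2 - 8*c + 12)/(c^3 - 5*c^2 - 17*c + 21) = (c^2 - 4*c - 12)/(c^2 - 4*c - 21)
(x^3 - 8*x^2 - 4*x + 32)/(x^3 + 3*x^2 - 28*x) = (x^3 - 8*x^2 - 4*x + 32)/(x*(x^2 + 3*x - 28))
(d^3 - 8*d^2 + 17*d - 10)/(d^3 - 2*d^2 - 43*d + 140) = (d^2 - 3*d + 2)/(d^2 + 3*d - 28)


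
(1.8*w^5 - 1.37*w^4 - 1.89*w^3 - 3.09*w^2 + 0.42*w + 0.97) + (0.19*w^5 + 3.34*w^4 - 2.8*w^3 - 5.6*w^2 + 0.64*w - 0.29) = 1.99*w^5 + 1.97*w^4 - 4.69*w^3 - 8.69*w^2 + 1.06*w + 0.68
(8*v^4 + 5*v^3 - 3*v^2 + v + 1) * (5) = 40*v^4 + 25*v^3 - 15*v^2 + 5*v + 5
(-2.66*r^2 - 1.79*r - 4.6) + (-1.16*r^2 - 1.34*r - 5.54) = -3.82*r^2 - 3.13*r - 10.14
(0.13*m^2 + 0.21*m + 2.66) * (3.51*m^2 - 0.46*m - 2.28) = 0.4563*m^4 + 0.6773*m^3 + 8.9436*m^2 - 1.7024*m - 6.0648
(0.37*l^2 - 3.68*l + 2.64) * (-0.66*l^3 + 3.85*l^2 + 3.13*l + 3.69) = -0.2442*l^5 + 3.8533*l^4 - 14.7523*l^3 + 0.0109000000000012*l^2 - 5.316*l + 9.7416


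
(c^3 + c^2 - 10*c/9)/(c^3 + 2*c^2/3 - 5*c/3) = (c - 2/3)/(c - 1)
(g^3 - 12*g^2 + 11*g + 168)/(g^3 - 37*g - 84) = (g - 8)/(g + 4)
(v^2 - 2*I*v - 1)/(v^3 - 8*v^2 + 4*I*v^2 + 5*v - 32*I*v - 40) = (v - I)/(v^2 + v*(-8 + 5*I) - 40*I)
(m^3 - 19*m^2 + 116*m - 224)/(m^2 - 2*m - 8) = (m^2 - 15*m + 56)/(m + 2)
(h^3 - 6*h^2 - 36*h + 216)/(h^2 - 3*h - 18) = (h^2 - 36)/(h + 3)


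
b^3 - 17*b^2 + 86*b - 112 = (b - 8)*(b - 7)*(b - 2)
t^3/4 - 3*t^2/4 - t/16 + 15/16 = (t/4 + 1/4)*(t - 5/2)*(t - 3/2)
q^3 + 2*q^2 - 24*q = q*(q - 4)*(q + 6)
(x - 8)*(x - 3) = x^2 - 11*x + 24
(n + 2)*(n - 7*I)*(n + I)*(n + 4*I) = n^4 + 2*n^3 - 2*I*n^3 + 31*n^2 - 4*I*n^2 + 62*n + 28*I*n + 56*I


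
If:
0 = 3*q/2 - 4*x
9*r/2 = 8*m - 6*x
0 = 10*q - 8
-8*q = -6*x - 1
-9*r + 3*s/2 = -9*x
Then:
No Solution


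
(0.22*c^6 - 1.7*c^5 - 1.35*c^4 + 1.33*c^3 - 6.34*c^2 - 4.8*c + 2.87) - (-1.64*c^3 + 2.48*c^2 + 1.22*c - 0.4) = 0.22*c^6 - 1.7*c^5 - 1.35*c^4 + 2.97*c^3 - 8.82*c^2 - 6.02*c + 3.27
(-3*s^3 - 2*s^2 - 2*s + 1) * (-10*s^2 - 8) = 30*s^5 + 20*s^4 + 44*s^3 + 6*s^2 + 16*s - 8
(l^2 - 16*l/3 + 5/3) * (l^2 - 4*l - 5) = l^4 - 28*l^3/3 + 18*l^2 + 20*l - 25/3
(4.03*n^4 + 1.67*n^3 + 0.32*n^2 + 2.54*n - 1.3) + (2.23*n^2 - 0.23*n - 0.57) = 4.03*n^4 + 1.67*n^3 + 2.55*n^2 + 2.31*n - 1.87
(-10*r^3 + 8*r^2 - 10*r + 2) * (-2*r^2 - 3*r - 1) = 20*r^5 + 14*r^4 + 6*r^3 + 18*r^2 + 4*r - 2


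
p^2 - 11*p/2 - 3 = (p - 6)*(p + 1/2)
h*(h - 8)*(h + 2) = h^3 - 6*h^2 - 16*h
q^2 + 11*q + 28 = (q + 4)*(q + 7)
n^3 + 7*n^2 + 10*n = n*(n + 2)*(n + 5)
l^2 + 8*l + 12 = (l + 2)*(l + 6)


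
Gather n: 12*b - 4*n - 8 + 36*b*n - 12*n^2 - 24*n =12*b - 12*n^2 + n*(36*b - 28) - 8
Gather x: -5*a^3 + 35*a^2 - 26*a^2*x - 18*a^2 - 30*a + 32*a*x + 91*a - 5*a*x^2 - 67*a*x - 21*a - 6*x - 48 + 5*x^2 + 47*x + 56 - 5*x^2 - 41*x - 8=-5*a^3 + 17*a^2 - 5*a*x^2 + 40*a + x*(-26*a^2 - 35*a)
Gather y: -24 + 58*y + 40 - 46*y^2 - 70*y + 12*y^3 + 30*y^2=12*y^3 - 16*y^2 - 12*y + 16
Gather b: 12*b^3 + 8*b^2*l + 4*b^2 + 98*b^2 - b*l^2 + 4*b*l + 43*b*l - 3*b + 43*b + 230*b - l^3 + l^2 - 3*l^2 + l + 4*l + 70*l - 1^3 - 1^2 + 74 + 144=12*b^3 + b^2*(8*l + 102) + b*(-l^2 + 47*l + 270) - l^3 - 2*l^2 + 75*l + 216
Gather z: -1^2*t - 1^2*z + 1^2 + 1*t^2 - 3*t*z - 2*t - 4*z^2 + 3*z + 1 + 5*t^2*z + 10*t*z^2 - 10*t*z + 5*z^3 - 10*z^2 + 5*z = t^2 - 3*t + 5*z^3 + z^2*(10*t - 14) + z*(5*t^2 - 13*t + 7) + 2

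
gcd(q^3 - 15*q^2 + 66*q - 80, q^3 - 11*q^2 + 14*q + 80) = q^2 - 13*q + 40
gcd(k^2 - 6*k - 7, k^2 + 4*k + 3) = k + 1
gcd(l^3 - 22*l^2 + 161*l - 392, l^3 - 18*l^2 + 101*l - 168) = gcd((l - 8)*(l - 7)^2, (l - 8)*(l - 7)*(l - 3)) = l^2 - 15*l + 56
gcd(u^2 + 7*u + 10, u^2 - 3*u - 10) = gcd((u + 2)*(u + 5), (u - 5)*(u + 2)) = u + 2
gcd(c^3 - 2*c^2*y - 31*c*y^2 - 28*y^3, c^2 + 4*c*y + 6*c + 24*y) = c + 4*y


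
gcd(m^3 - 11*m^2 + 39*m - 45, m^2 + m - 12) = m - 3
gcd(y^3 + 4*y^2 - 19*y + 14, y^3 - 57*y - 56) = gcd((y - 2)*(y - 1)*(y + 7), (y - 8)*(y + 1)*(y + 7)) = y + 7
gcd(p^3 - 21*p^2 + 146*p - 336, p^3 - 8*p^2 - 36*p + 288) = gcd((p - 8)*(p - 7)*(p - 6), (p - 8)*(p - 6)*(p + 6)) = p^2 - 14*p + 48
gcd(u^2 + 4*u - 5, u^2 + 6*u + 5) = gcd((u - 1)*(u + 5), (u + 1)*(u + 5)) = u + 5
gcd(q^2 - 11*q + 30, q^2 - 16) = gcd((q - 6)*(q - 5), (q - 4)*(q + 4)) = 1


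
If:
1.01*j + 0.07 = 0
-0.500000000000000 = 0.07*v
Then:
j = -0.07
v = -7.14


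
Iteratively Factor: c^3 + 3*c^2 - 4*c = (c - 1)*(c^2 + 4*c) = c*(c - 1)*(c + 4)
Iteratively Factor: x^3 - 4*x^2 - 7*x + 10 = (x + 2)*(x^2 - 6*x + 5) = (x - 1)*(x + 2)*(x - 5)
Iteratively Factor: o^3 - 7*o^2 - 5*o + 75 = (o + 3)*(o^2 - 10*o + 25) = (o - 5)*(o + 3)*(o - 5)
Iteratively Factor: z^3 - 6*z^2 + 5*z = (z - 1)*(z^2 - 5*z) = (z - 5)*(z - 1)*(z)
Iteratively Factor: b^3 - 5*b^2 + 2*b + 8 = (b - 4)*(b^2 - b - 2) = (b - 4)*(b + 1)*(b - 2)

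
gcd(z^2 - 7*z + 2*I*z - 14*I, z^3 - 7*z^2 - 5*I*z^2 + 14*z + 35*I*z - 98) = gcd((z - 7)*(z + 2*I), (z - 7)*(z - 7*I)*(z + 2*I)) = z^2 + z*(-7 + 2*I) - 14*I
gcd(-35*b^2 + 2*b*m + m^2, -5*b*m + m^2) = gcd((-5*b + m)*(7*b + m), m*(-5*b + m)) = 5*b - m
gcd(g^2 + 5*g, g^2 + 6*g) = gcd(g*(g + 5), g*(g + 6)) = g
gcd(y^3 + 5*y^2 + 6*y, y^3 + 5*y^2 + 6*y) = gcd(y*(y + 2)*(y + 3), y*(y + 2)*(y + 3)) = y^3 + 5*y^2 + 6*y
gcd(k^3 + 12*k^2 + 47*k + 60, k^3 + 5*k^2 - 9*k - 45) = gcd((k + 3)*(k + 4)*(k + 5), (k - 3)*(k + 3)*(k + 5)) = k^2 + 8*k + 15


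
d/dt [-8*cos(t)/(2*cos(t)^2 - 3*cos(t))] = -16*sin(t)/(2*cos(t) - 3)^2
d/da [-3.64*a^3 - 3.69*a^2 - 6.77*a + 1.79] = -10.92*a^2 - 7.38*a - 6.77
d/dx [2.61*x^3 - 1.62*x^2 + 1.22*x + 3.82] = 7.83*x^2 - 3.24*x + 1.22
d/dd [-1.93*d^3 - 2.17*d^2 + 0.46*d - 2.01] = -5.79*d^2 - 4.34*d + 0.46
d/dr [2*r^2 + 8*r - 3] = 4*r + 8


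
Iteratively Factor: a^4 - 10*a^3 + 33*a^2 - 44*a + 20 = (a - 1)*(a^3 - 9*a^2 + 24*a - 20) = (a - 2)*(a - 1)*(a^2 - 7*a + 10) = (a - 2)^2*(a - 1)*(a - 5)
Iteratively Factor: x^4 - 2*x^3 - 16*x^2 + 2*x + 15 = (x + 3)*(x^3 - 5*x^2 - x + 5) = (x - 5)*(x + 3)*(x^2 - 1) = (x - 5)*(x + 1)*(x + 3)*(x - 1)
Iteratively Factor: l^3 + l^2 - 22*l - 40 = (l + 4)*(l^2 - 3*l - 10) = (l - 5)*(l + 4)*(l + 2)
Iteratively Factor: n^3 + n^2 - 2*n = (n)*(n^2 + n - 2) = n*(n - 1)*(n + 2)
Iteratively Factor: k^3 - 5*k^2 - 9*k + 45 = (k - 3)*(k^2 - 2*k - 15) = (k - 5)*(k - 3)*(k + 3)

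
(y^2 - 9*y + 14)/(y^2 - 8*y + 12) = (y - 7)/(y - 6)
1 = 1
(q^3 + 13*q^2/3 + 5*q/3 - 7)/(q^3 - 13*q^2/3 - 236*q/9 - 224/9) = 3*(q^2 + 2*q - 3)/(3*q^2 - 20*q - 32)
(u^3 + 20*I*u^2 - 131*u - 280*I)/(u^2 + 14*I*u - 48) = (u^2 + 12*I*u - 35)/(u + 6*I)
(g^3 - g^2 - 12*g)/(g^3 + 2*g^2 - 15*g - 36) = g/(g + 3)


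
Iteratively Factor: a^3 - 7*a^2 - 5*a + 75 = (a - 5)*(a^2 - 2*a - 15) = (a - 5)*(a + 3)*(a - 5)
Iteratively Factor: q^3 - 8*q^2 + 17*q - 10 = (q - 1)*(q^2 - 7*q + 10) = (q - 2)*(q - 1)*(q - 5)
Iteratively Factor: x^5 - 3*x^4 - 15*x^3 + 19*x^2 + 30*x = (x)*(x^4 - 3*x^3 - 15*x^2 + 19*x + 30) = x*(x - 2)*(x^3 - x^2 - 17*x - 15) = x*(x - 2)*(x + 1)*(x^2 - 2*x - 15) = x*(x - 2)*(x + 1)*(x + 3)*(x - 5)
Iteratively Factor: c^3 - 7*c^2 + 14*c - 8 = (c - 4)*(c^2 - 3*c + 2) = (c - 4)*(c - 1)*(c - 2)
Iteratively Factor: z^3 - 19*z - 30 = (z + 2)*(z^2 - 2*z - 15) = (z - 5)*(z + 2)*(z + 3)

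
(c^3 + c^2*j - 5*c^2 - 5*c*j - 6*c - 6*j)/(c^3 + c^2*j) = 1 - 5/c - 6/c^2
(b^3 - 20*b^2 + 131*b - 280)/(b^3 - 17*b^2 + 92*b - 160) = (b - 7)/(b - 4)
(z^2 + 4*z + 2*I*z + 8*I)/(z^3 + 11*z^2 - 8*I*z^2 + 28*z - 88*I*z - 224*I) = (z + 2*I)/(z^2 + z*(7 - 8*I) - 56*I)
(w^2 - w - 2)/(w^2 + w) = (w - 2)/w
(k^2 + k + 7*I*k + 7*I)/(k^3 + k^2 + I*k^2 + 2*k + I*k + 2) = (k + 7*I)/(k^2 + I*k + 2)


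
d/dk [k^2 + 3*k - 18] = 2*k + 3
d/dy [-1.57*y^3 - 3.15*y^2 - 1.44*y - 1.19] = -4.71*y^2 - 6.3*y - 1.44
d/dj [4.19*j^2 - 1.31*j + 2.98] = 8.38*j - 1.31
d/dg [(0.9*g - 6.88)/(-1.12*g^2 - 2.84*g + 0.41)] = (1.008*g^2 - 15.4112*g - 19.1702)/(1.2544*g^4 + 6.3616*g^3 + 7.1472*g^2 - 2.3288*g + 0.1681)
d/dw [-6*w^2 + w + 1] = 1 - 12*w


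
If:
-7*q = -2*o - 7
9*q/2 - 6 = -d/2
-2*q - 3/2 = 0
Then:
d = 75/4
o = -49/8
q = -3/4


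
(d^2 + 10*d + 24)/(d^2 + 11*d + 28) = (d + 6)/(d + 7)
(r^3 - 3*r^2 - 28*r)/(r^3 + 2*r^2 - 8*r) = (r - 7)/(r - 2)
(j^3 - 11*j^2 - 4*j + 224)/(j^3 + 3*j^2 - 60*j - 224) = (j - 7)/(j + 7)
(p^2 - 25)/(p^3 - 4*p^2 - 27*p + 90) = (p - 5)/(p^2 - 9*p + 18)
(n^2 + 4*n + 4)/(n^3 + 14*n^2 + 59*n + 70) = (n + 2)/(n^2 + 12*n + 35)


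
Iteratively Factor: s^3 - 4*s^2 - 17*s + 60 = (s - 5)*(s^2 + s - 12) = (s - 5)*(s + 4)*(s - 3)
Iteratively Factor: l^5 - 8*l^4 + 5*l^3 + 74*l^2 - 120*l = (l)*(l^4 - 8*l^3 + 5*l^2 + 74*l - 120) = l*(l - 5)*(l^3 - 3*l^2 - 10*l + 24) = l*(l - 5)*(l + 3)*(l^2 - 6*l + 8) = l*(l - 5)*(l - 2)*(l + 3)*(l - 4)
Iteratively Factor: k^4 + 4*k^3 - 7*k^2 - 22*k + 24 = (k - 1)*(k^3 + 5*k^2 - 2*k - 24) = (k - 1)*(k + 4)*(k^2 + k - 6) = (k - 1)*(k + 3)*(k + 4)*(k - 2)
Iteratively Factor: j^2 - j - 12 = (j - 4)*(j + 3)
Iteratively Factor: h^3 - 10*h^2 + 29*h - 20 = (h - 4)*(h^2 - 6*h + 5) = (h - 5)*(h - 4)*(h - 1)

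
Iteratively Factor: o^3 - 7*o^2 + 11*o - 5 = (o - 1)*(o^2 - 6*o + 5) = (o - 5)*(o - 1)*(o - 1)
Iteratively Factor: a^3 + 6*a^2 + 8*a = (a + 4)*(a^2 + 2*a) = (a + 2)*(a + 4)*(a)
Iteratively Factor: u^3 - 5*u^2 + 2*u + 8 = (u + 1)*(u^2 - 6*u + 8) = (u - 4)*(u + 1)*(u - 2)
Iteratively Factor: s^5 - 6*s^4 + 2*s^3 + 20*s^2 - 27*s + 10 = (s + 2)*(s^4 - 8*s^3 + 18*s^2 - 16*s + 5) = (s - 5)*(s + 2)*(s^3 - 3*s^2 + 3*s - 1) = (s - 5)*(s - 1)*(s + 2)*(s^2 - 2*s + 1) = (s - 5)*(s - 1)^2*(s + 2)*(s - 1)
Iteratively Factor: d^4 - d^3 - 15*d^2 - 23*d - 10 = (d - 5)*(d^3 + 4*d^2 + 5*d + 2) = (d - 5)*(d + 1)*(d^2 + 3*d + 2) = (d - 5)*(d + 1)^2*(d + 2)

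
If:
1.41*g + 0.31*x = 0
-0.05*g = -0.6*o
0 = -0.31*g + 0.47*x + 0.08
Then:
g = 0.03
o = 0.00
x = -0.15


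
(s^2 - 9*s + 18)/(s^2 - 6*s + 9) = (s - 6)/(s - 3)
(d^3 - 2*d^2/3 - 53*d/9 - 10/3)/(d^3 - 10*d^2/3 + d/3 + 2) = (d + 5/3)/(d - 1)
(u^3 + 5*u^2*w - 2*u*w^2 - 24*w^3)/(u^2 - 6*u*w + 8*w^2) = (u^2 + 7*u*w + 12*w^2)/(u - 4*w)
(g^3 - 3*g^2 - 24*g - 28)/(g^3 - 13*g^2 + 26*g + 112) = (g + 2)/(g - 8)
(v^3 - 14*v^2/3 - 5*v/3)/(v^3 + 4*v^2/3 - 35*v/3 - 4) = v*(v - 5)/(v^2 + v - 12)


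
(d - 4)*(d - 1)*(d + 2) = d^3 - 3*d^2 - 6*d + 8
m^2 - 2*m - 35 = (m - 7)*(m + 5)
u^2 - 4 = (u - 2)*(u + 2)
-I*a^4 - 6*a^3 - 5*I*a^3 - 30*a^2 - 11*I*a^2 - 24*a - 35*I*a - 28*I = (a + 1)*(a + 4)*(a - 7*I)*(-I*a + 1)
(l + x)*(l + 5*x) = l^2 + 6*l*x + 5*x^2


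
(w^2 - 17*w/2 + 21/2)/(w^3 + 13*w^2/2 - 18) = (w - 7)/(w^2 + 8*w + 12)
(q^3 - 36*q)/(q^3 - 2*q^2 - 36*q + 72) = q/(q - 2)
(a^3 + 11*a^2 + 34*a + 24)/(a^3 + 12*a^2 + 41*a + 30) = (a + 4)/(a + 5)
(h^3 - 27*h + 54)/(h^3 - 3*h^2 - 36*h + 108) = (h - 3)/(h - 6)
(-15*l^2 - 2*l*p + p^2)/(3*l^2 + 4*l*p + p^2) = (-5*l + p)/(l + p)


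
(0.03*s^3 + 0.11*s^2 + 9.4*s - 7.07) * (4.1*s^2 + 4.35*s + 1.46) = 0.123*s^5 + 0.5815*s^4 + 39.0623*s^3 + 12.0636*s^2 - 17.0305*s - 10.3222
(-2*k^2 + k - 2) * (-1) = 2*k^2 - k + 2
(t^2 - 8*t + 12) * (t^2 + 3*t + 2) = t^4 - 5*t^3 - 10*t^2 + 20*t + 24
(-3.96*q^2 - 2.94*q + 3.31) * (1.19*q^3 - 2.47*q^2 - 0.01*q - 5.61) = -4.7124*q^5 + 6.2826*q^4 + 11.2403*q^3 + 14.0693*q^2 + 16.4603*q - 18.5691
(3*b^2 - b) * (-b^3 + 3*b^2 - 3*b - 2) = -3*b^5 + 10*b^4 - 12*b^3 - 3*b^2 + 2*b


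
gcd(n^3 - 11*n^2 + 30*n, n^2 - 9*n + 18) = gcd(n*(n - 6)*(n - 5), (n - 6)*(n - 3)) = n - 6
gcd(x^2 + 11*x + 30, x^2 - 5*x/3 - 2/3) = 1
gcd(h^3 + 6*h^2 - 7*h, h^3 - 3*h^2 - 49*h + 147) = h + 7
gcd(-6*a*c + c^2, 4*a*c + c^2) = c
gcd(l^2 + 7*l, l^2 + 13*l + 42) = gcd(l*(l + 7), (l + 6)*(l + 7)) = l + 7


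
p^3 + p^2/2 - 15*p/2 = p*(p - 5/2)*(p + 3)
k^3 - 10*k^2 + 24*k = k*(k - 6)*(k - 4)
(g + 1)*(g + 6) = g^2 + 7*g + 6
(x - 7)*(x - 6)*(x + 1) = x^3 - 12*x^2 + 29*x + 42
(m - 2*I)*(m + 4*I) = m^2 + 2*I*m + 8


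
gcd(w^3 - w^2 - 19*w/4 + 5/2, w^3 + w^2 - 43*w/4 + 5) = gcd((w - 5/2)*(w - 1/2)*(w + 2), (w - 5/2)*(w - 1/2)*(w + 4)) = w^2 - 3*w + 5/4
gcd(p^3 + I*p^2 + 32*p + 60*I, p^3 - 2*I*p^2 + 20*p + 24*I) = p^2 - 4*I*p + 12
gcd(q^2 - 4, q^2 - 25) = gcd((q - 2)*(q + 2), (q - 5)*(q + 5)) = 1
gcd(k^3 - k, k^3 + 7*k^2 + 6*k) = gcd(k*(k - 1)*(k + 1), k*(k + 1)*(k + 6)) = k^2 + k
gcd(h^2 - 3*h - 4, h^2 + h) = h + 1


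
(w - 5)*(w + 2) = w^2 - 3*w - 10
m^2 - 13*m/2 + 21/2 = (m - 7/2)*(m - 3)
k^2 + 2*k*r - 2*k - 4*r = (k - 2)*(k + 2*r)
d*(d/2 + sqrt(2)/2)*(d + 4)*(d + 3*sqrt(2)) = d^4/2 + 2*d^3 + 2*sqrt(2)*d^3 + 3*d^2 + 8*sqrt(2)*d^2 + 12*d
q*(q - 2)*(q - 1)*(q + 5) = q^4 + 2*q^3 - 13*q^2 + 10*q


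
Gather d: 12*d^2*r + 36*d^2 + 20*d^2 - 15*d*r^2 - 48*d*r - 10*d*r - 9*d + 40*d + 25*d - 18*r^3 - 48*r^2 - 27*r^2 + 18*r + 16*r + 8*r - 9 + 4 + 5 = d^2*(12*r + 56) + d*(-15*r^2 - 58*r + 56) - 18*r^3 - 75*r^2 + 42*r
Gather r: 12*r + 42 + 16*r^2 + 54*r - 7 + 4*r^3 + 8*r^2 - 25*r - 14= 4*r^3 + 24*r^2 + 41*r + 21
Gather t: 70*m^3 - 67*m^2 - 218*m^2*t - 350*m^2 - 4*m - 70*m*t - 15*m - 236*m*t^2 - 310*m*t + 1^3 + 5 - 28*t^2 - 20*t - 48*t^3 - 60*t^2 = 70*m^3 - 417*m^2 - 19*m - 48*t^3 + t^2*(-236*m - 88) + t*(-218*m^2 - 380*m - 20) + 6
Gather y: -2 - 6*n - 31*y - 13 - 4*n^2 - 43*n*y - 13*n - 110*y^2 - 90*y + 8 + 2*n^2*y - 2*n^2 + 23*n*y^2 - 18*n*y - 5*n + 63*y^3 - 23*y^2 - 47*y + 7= -6*n^2 - 24*n + 63*y^3 + y^2*(23*n - 133) + y*(2*n^2 - 61*n - 168)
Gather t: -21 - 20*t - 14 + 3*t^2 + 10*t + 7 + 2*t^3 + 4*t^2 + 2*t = 2*t^3 + 7*t^2 - 8*t - 28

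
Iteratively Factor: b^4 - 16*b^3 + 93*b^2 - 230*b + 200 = (b - 5)*(b^3 - 11*b^2 + 38*b - 40) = (b - 5)*(b - 4)*(b^2 - 7*b + 10) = (b - 5)*(b - 4)*(b - 2)*(b - 5)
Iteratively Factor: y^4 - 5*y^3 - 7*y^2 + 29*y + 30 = (y - 5)*(y^3 - 7*y - 6) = (y - 5)*(y + 2)*(y^2 - 2*y - 3) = (y - 5)*(y + 1)*(y + 2)*(y - 3)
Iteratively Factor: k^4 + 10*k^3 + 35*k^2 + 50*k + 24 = (k + 2)*(k^3 + 8*k^2 + 19*k + 12) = (k + 2)*(k + 4)*(k^2 + 4*k + 3) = (k + 2)*(k + 3)*(k + 4)*(k + 1)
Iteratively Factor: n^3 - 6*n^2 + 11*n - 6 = (n - 2)*(n^2 - 4*n + 3) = (n - 3)*(n - 2)*(n - 1)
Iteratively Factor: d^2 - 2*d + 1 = (d - 1)*(d - 1)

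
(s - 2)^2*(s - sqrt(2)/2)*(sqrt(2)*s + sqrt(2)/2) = sqrt(2)*s^4 - 7*sqrt(2)*s^3/2 - s^3 + 2*sqrt(2)*s^2 + 7*s^2/2 - 2*s + 2*sqrt(2)*s - 2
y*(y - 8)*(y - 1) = y^3 - 9*y^2 + 8*y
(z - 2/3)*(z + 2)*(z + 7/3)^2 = z^4 + 6*z^3 + 31*z^2/3 + 28*z/27 - 196/27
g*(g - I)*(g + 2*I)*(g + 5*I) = g^4 + 6*I*g^3 - 3*g^2 + 10*I*g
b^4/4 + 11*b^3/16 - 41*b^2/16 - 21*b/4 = b*(b/4 + 1)*(b - 3)*(b + 7/4)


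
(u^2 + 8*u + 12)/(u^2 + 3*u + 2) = (u + 6)/(u + 1)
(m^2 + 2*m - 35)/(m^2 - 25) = (m + 7)/(m + 5)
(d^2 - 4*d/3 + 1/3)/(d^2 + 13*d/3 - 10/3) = (3*d^2 - 4*d + 1)/(3*d^2 + 13*d - 10)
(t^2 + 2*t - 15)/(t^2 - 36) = (t^2 + 2*t - 15)/(t^2 - 36)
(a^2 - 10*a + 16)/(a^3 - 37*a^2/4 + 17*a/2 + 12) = 4/(4*a + 3)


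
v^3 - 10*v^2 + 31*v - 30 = (v - 5)*(v - 3)*(v - 2)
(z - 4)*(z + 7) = z^2 + 3*z - 28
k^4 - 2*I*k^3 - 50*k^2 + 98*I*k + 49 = (k - 7)*(k + 7)*(k - I)^2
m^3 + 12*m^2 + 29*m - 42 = (m - 1)*(m + 6)*(m + 7)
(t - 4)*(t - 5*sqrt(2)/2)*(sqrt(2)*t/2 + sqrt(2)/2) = sqrt(2)*t^3/2 - 5*t^2/2 - 3*sqrt(2)*t^2/2 - 2*sqrt(2)*t + 15*t/2 + 10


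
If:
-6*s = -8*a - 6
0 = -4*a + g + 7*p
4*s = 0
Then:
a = -3/4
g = -7*p - 3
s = 0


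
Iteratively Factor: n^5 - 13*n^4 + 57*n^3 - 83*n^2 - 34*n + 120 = (n - 5)*(n^4 - 8*n^3 + 17*n^2 + 2*n - 24) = (n - 5)*(n - 4)*(n^3 - 4*n^2 + n + 6) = (n - 5)*(n - 4)*(n - 2)*(n^2 - 2*n - 3) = (n - 5)*(n - 4)*(n - 2)*(n + 1)*(n - 3)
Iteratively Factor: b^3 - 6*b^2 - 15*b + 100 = (b - 5)*(b^2 - b - 20) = (b - 5)*(b + 4)*(b - 5)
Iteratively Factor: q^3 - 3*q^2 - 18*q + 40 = (q + 4)*(q^2 - 7*q + 10) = (q - 2)*(q + 4)*(q - 5)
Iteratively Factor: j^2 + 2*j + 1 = (j + 1)*(j + 1)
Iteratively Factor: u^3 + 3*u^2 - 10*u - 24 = (u + 4)*(u^2 - u - 6) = (u + 2)*(u + 4)*(u - 3)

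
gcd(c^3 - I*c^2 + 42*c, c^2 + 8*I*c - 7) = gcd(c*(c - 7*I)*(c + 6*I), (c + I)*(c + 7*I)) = 1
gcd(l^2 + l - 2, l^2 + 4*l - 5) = l - 1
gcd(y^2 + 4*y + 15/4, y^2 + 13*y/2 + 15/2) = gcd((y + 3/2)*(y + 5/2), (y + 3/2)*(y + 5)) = y + 3/2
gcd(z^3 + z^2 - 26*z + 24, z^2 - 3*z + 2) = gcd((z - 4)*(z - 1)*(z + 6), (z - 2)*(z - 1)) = z - 1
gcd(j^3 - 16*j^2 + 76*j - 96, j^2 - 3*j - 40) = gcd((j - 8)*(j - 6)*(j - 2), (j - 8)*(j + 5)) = j - 8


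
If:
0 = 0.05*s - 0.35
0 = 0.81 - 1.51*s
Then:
No Solution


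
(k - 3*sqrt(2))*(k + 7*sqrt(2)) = k^2 + 4*sqrt(2)*k - 42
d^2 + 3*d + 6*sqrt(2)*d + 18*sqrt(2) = (d + 3)*(d + 6*sqrt(2))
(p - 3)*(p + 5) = p^2 + 2*p - 15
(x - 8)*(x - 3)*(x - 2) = x^3 - 13*x^2 + 46*x - 48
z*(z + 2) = z^2 + 2*z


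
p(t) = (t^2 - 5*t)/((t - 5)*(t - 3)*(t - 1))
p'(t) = (2*t - 5)/((t - 5)*(t - 3)*(t - 1)) - (t^2 - 5*t)/((t - 5)*(t - 3)*(t - 1)^2) - (t^2 - 5*t)/((t - 5)*(t - 3)^2*(t - 1)) - (t^2 - 5*t)/((t - 5)^2*(t - 3)*(t - 1))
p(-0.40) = -0.08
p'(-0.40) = 0.13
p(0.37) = 0.22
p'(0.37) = 1.04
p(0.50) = 0.40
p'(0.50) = 1.76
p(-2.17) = -0.13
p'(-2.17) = -0.01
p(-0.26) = -0.06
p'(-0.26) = 0.17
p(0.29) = 0.15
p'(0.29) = 0.79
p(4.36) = 0.95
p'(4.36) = -0.77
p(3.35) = 4.07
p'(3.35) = -12.15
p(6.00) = 0.40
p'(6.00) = -0.15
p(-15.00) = -0.05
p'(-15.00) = 0.00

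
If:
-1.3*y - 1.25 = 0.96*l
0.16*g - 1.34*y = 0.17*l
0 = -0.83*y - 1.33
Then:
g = -12.50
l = 0.87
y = -1.60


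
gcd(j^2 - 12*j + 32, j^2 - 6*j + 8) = j - 4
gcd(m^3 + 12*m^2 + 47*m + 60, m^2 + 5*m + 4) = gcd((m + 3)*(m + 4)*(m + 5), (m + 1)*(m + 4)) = m + 4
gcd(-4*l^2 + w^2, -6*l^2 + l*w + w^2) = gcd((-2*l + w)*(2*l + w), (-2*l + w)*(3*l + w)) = -2*l + w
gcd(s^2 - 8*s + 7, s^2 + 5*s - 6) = s - 1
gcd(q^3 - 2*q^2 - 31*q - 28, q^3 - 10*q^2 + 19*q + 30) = q + 1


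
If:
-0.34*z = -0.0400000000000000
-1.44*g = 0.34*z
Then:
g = -0.03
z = 0.12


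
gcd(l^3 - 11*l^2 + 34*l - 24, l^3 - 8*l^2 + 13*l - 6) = l^2 - 7*l + 6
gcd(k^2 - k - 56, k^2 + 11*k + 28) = k + 7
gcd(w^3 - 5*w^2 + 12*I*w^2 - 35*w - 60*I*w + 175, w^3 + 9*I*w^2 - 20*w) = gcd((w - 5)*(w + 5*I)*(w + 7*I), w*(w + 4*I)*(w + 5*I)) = w + 5*I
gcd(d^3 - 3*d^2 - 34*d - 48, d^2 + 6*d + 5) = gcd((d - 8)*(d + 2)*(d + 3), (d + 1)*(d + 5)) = 1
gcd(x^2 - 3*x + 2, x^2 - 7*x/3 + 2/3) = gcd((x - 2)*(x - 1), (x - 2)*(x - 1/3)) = x - 2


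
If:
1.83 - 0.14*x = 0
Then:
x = 13.07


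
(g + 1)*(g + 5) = g^2 + 6*g + 5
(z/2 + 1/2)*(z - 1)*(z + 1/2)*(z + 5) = z^4/2 + 11*z^3/4 + 3*z^2/4 - 11*z/4 - 5/4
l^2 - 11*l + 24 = (l - 8)*(l - 3)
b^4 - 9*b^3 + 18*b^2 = b^2*(b - 6)*(b - 3)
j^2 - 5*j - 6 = (j - 6)*(j + 1)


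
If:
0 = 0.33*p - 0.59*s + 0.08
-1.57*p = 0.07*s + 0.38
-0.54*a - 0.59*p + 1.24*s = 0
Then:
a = 0.26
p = -0.24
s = 0.00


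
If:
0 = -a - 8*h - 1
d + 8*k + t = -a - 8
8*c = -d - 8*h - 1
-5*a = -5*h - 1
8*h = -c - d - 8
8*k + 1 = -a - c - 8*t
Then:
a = 1/15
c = 1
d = -119/15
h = -2/15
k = 1/56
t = -29/105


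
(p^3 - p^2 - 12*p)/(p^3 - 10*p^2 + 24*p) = (p + 3)/(p - 6)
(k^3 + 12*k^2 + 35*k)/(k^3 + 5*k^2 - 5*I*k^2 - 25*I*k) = (k + 7)/(k - 5*I)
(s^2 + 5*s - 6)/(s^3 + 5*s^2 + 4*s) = (s^2 + 5*s - 6)/(s*(s^2 + 5*s + 4))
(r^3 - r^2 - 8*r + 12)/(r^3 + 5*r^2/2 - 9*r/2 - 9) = 2*(r - 2)/(2*r + 3)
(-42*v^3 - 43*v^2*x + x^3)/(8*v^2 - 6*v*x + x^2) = (-42*v^3 - 43*v^2*x + x^3)/(8*v^2 - 6*v*x + x^2)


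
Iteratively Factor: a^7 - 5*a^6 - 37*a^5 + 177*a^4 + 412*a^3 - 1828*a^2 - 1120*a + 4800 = (a - 5)*(a^6 - 37*a^4 - 8*a^3 + 372*a^2 + 32*a - 960) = (a - 5)^2*(a^5 + 5*a^4 - 12*a^3 - 68*a^2 + 32*a + 192) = (a - 5)^2*(a + 4)*(a^4 + a^3 - 16*a^2 - 4*a + 48) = (a - 5)^2*(a + 2)*(a + 4)*(a^3 - a^2 - 14*a + 24) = (a - 5)^2*(a - 3)*(a + 2)*(a + 4)*(a^2 + 2*a - 8) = (a - 5)^2*(a - 3)*(a - 2)*(a + 2)*(a + 4)*(a + 4)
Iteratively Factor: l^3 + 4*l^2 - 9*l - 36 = (l + 3)*(l^2 + l - 12) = (l - 3)*(l + 3)*(l + 4)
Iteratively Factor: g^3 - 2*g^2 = (g - 2)*(g^2) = g*(g - 2)*(g)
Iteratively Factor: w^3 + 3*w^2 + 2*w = (w + 1)*(w^2 + 2*w) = (w + 1)*(w + 2)*(w)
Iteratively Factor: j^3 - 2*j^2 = (j)*(j^2 - 2*j) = j^2*(j - 2)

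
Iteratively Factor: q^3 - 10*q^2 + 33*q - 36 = (q - 3)*(q^2 - 7*q + 12) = (q - 4)*(q - 3)*(q - 3)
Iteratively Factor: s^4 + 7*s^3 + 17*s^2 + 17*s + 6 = (s + 2)*(s^3 + 5*s^2 + 7*s + 3) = (s + 1)*(s + 2)*(s^2 + 4*s + 3) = (s + 1)*(s + 2)*(s + 3)*(s + 1)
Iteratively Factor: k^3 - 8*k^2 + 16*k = (k)*(k^2 - 8*k + 16) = k*(k - 4)*(k - 4)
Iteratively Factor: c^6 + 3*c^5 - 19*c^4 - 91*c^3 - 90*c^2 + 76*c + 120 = (c + 2)*(c^5 + c^4 - 21*c^3 - 49*c^2 + 8*c + 60) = (c - 1)*(c + 2)*(c^4 + 2*c^3 - 19*c^2 - 68*c - 60) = (c - 1)*(c + 2)^2*(c^3 - 19*c - 30) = (c - 5)*(c - 1)*(c + 2)^2*(c^2 + 5*c + 6) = (c - 5)*(c - 1)*(c + 2)^3*(c + 3)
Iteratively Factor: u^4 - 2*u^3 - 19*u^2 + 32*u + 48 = (u - 4)*(u^3 + 2*u^2 - 11*u - 12) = (u - 4)*(u + 4)*(u^2 - 2*u - 3) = (u - 4)*(u - 3)*(u + 4)*(u + 1)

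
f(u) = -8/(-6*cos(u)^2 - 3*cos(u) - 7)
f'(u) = -8*(-12*sin(u)*cos(u) - 3*sin(u))/(-6*cos(u)^2 - 3*cos(u) - 7)^2 = 24*(4*cos(u) + 1)*sin(u)/(6*cos(u)^2 + 3*cos(u) + 7)^2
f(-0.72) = 0.63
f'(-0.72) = -0.40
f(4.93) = 1.01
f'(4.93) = -0.69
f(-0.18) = 0.51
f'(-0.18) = -0.09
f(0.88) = 0.71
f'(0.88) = 0.51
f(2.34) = 1.02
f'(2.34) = -0.50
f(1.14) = 0.86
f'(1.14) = 0.67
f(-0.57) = 0.58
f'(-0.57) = -0.30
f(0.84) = 0.69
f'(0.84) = 0.48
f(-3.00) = 0.81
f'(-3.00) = 0.10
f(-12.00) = 0.58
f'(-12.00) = 0.30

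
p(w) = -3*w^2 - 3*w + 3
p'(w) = -6*w - 3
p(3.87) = -53.54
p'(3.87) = -26.22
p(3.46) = -43.29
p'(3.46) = -23.76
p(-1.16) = 2.44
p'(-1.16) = 3.96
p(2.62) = -25.45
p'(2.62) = -18.72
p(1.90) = -13.53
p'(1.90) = -14.40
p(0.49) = 0.81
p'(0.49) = -5.94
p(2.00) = -15.00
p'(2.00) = -15.00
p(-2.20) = -4.92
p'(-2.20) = 10.20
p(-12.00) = -393.00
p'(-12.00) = 69.00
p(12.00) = -465.00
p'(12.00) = -75.00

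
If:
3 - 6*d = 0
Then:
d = 1/2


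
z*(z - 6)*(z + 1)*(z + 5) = z^4 - 31*z^2 - 30*z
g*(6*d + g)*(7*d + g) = 42*d^2*g + 13*d*g^2 + g^3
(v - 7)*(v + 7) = v^2 - 49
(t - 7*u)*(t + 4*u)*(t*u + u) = t^3*u - 3*t^2*u^2 + t^2*u - 28*t*u^3 - 3*t*u^2 - 28*u^3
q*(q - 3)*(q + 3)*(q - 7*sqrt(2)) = q^4 - 7*sqrt(2)*q^3 - 9*q^2 + 63*sqrt(2)*q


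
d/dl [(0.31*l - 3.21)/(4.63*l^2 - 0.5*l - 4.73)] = (-1.4353*l^2 + 29.7246*l - 3.0713)/(21.4369*l^4 - 4.63*l^3 - 43.5498*l^2 + 4.73*l + 22.3729)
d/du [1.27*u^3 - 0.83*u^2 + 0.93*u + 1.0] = 3.81*u^2 - 1.66*u + 0.93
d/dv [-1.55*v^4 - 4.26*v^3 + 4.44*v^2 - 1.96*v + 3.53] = -6.2*v^3 - 12.78*v^2 + 8.88*v - 1.96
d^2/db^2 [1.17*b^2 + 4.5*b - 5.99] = 2.34000000000000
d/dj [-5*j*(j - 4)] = 20 - 10*j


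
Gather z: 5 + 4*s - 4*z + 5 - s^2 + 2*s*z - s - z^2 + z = -s^2 + 3*s - z^2 + z*(2*s - 3) + 10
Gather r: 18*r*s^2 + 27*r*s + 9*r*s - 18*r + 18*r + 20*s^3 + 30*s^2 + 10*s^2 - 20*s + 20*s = r*(18*s^2 + 36*s) + 20*s^3 + 40*s^2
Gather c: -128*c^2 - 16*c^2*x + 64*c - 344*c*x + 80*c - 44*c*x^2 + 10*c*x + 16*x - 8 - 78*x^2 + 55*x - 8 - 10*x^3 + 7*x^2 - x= c^2*(-16*x - 128) + c*(-44*x^2 - 334*x + 144) - 10*x^3 - 71*x^2 + 70*x - 16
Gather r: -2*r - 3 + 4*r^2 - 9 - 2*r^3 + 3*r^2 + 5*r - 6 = -2*r^3 + 7*r^2 + 3*r - 18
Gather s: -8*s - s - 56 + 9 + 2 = -9*s - 45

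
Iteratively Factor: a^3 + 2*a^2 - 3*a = (a)*(a^2 + 2*a - 3) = a*(a + 3)*(a - 1)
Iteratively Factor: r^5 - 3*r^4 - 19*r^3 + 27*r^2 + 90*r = (r)*(r^4 - 3*r^3 - 19*r^2 + 27*r + 90) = r*(r + 3)*(r^3 - 6*r^2 - r + 30) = r*(r + 2)*(r + 3)*(r^2 - 8*r + 15) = r*(r - 5)*(r + 2)*(r + 3)*(r - 3)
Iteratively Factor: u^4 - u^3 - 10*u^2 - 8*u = (u + 2)*(u^3 - 3*u^2 - 4*u) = (u - 4)*(u + 2)*(u^2 + u) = (u - 4)*(u + 1)*(u + 2)*(u)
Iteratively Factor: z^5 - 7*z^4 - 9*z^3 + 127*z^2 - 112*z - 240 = (z + 4)*(z^4 - 11*z^3 + 35*z^2 - 13*z - 60) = (z - 4)*(z + 4)*(z^3 - 7*z^2 + 7*z + 15) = (z - 4)*(z - 3)*(z + 4)*(z^2 - 4*z - 5) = (z - 5)*(z - 4)*(z - 3)*(z + 4)*(z + 1)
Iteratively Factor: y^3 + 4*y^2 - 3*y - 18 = (y - 2)*(y^2 + 6*y + 9) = (y - 2)*(y + 3)*(y + 3)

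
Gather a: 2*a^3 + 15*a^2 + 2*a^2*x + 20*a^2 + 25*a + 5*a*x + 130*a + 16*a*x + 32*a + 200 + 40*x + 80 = 2*a^3 + a^2*(2*x + 35) + a*(21*x + 187) + 40*x + 280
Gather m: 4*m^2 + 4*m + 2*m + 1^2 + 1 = 4*m^2 + 6*m + 2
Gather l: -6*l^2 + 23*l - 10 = -6*l^2 + 23*l - 10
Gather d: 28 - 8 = 20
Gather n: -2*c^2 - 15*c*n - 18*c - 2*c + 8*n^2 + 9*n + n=-2*c^2 - 20*c + 8*n^2 + n*(10 - 15*c)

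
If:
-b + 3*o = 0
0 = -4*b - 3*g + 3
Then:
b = 3*o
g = 1 - 4*o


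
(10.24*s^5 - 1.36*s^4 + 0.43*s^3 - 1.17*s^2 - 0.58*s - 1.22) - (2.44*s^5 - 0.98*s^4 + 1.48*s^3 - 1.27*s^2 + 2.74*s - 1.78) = 7.8*s^5 - 0.38*s^4 - 1.05*s^3 + 0.1*s^2 - 3.32*s + 0.56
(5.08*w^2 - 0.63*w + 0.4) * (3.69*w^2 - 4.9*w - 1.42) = 18.7452*w^4 - 27.2167*w^3 - 2.6506*w^2 - 1.0654*w - 0.568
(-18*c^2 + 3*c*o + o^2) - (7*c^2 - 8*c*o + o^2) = -25*c^2 + 11*c*o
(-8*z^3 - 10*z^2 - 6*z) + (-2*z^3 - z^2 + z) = -10*z^3 - 11*z^2 - 5*z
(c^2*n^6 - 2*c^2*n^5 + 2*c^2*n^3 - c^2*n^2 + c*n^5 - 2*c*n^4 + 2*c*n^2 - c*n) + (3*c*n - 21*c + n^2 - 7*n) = c^2*n^6 - 2*c^2*n^5 + 2*c^2*n^3 - c^2*n^2 + c*n^5 - 2*c*n^4 + 2*c*n^2 + 2*c*n - 21*c + n^2 - 7*n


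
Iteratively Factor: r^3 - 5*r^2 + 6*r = (r - 2)*(r^2 - 3*r) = r*(r - 2)*(r - 3)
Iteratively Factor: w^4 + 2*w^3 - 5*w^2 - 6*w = (w - 2)*(w^3 + 4*w^2 + 3*w) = (w - 2)*(w + 3)*(w^2 + w) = (w - 2)*(w + 1)*(w + 3)*(w)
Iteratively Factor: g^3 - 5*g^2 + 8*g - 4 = (g - 1)*(g^2 - 4*g + 4) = (g - 2)*(g - 1)*(g - 2)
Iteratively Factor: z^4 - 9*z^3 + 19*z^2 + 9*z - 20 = (z - 1)*(z^3 - 8*z^2 + 11*z + 20) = (z - 1)*(z + 1)*(z^2 - 9*z + 20) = (z - 4)*(z - 1)*(z + 1)*(z - 5)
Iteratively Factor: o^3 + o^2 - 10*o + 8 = (o + 4)*(o^2 - 3*o + 2) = (o - 2)*(o + 4)*(o - 1)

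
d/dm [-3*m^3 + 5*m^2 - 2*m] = -9*m^2 + 10*m - 2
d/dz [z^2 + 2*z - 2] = 2*z + 2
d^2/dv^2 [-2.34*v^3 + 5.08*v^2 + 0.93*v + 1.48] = 10.16 - 14.04*v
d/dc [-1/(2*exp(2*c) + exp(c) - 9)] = (4*exp(c) + 1)*exp(c)/(2*exp(2*c) + exp(c) - 9)^2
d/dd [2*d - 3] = 2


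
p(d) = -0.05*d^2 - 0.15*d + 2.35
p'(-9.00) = 0.75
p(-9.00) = -0.35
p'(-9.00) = 0.75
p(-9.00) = -0.35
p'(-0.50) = -0.10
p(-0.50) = 2.41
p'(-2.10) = 0.06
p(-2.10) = 2.44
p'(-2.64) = 0.11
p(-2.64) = 2.40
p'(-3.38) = 0.19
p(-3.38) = 2.29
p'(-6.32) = 0.48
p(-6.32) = 1.30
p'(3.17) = -0.47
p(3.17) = 1.37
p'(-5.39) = 0.39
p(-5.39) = 1.71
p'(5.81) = -0.73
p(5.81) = -0.21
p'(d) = -0.1*d - 0.15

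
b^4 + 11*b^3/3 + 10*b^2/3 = b^2*(b + 5/3)*(b + 2)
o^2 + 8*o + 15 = (o + 3)*(o + 5)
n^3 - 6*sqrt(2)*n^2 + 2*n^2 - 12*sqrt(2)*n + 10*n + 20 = (n + 2)*(n - 5*sqrt(2))*(n - sqrt(2))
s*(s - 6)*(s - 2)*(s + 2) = s^4 - 6*s^3 - 4*s^2 + 24*s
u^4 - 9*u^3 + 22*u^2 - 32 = (u - 4)^2*(u - 2)*(u + 1)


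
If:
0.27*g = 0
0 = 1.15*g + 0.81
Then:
No Solution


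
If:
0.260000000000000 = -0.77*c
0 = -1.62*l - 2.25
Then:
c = -0.34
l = -1.39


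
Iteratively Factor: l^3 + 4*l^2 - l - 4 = (l - 1)*(l^2 + 5*l + 4) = (l - 1)*(l + 4)*(l + 1)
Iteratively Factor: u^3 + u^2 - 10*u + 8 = (u + 4)*(u^2 - 3*u + 2) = (u - 2)*(u + 4)*(u - 1)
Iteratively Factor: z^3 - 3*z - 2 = (z - 2)*(z^2 + 2*z + 1) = (z - 2)*(z + 1)*(z + 1)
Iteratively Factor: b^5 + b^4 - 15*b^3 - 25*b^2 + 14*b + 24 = (b - 4)*(b^4 + 5*b^3 + 5*b^2 - 5*b - 6) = (b - 4)*(b + 1)*(b^3 + 4*b^2 + b - 6) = (b - 4)*(b + 1)*(b + 2)*(b^2 + 2*b - 3) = (b - 4)*(b - 1)*(b + 1)*(b + 2)*(b + 3)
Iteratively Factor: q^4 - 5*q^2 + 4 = (q - 2)*(q^3 + 2*q^2 - q - 2) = (q - 2)*(q + 2)*(q^2 - 1) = (q - 2)*(q - 1)*(q + 2)*(q + 1)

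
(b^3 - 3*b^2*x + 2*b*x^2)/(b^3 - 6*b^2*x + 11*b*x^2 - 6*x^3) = b/(b - 3*x)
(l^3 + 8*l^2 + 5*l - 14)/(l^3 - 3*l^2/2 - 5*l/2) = 2*(-l^3 - 8*l^2 - 5*l + 14)/(l*(-2*l^2 + 3*l + 5))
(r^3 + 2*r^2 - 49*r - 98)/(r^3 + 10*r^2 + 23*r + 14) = (r - 7)/(r + 1)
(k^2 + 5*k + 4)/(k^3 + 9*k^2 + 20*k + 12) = (k + 4)/(k^2 + 8*k + 12)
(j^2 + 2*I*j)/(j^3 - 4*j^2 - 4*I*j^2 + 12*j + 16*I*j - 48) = j/(j^2 + j*(-4 - 6*I) + 24*I)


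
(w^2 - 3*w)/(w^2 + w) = (w - 3)/(w + 1)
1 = 1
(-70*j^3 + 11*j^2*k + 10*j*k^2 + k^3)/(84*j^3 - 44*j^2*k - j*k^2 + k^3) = (-5*j - k)/(6*j - k)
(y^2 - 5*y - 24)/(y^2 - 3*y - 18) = (y - 8)/(y - 6)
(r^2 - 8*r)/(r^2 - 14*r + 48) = r/(r - 6)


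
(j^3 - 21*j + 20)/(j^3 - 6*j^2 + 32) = (j^2 + 4*j - 5)/(j^2 - 2*j - 8)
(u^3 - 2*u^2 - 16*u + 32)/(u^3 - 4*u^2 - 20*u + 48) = (u - 4)/(u - 6)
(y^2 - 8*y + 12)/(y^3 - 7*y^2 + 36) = (y - 2)/(y^2 - y - 6)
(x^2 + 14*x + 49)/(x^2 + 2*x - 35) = (x + 7)/(x - 5)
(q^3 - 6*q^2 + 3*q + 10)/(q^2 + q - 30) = (q^2 - q - 2)/(q + 6)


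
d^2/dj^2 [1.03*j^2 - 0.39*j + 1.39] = 2.06000000000000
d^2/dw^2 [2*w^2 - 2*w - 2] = 4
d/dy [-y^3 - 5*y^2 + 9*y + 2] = -3*y^2 - 10*y + 9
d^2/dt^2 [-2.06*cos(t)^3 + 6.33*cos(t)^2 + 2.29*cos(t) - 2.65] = -0.744999999999999*cos(t) - 12.66*cos(2*t) + 4.635*cos(3*t)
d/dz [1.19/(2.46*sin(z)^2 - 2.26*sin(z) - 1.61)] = (2.6894 - 5.8548*sin(z))*cos(z)/(-2.46*sin(z)^2 + 2.26*sin(z) + 1.61)^2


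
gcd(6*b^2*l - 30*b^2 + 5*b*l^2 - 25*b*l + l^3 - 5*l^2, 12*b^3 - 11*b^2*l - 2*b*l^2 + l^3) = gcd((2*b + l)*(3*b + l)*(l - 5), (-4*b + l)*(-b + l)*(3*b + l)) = 3*b + l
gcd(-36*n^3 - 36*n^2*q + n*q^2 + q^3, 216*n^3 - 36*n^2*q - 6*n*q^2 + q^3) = -36*n^2 + q^2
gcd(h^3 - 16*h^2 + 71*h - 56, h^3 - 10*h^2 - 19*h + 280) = h^2 - 15*h + 56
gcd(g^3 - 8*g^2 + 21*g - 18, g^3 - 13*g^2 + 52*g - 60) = g - 2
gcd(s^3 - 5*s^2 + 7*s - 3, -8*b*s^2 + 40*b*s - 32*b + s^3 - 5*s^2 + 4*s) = s - 1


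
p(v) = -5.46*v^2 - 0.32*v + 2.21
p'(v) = -10.92*v - 0.32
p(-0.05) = 2.21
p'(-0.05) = 0.23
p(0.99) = -3.46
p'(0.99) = -11.13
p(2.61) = -35.82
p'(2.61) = -28.82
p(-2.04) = -19.86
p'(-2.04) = 21.96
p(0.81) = -1.63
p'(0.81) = -9.17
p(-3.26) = -54.77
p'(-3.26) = 35.28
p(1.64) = -13.00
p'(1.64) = -18.23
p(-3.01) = -46.29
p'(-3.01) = 32.55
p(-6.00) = -192.43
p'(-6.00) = 65.20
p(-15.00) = -1221.49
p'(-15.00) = 163.48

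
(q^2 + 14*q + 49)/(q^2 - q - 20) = (q^2 + 14*q + 49)/(q^2 - q - 20)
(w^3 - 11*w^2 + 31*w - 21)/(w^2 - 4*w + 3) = w - 7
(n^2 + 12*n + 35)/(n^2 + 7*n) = (n + 5)/n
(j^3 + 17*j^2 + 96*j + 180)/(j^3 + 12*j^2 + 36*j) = (j + 5)/j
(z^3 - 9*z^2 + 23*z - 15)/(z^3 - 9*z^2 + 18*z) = (z^2 - 6*z + 5)/(z*(z - 6))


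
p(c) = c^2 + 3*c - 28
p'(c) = 2*c + 3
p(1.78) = -19.49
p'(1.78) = 6.56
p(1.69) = -20.07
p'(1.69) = 6.38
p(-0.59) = -29.42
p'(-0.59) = 1.82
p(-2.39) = -29.46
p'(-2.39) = -1.78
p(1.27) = -22.58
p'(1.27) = 5.54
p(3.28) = -7.40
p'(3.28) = 9.56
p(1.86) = -18.96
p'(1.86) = 6.72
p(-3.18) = -27.43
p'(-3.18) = -3.36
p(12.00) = 152.00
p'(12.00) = 27.00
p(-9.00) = 26.00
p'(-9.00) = -15.00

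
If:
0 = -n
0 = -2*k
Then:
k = 0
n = 0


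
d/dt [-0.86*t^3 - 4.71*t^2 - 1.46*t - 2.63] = -2.58*t^2 - 9.42*t - 1.46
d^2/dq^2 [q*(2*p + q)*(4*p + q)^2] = 64*p^2 + 60*p*q + 12*q^2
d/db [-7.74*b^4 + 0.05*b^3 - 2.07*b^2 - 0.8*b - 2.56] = -30.96*b^3 + 0.15*b^2 - 4.14*b - 0.8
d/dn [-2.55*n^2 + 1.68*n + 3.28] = 1.68 - 5.1*n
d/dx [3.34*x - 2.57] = 3.34000000000000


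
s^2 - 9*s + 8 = (s - 8)*(s - 1)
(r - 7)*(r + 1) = r^2 - 6*r - 7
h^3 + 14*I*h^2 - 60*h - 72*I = (h + 2*I)*(h + 6*I)^2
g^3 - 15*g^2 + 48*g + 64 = (g - 8)^2*(g + 1)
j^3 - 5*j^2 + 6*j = j*(j - 3)*(j - 2)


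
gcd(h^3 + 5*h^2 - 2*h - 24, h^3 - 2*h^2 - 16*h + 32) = h^2 + 2*h - 8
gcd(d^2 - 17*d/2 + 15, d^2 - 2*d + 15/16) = 1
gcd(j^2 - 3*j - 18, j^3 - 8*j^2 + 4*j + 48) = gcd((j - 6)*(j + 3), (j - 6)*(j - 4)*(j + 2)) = j - 6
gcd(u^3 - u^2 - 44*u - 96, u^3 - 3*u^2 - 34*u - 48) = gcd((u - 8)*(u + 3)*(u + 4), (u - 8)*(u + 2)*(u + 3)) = u^2 - 5*u - 24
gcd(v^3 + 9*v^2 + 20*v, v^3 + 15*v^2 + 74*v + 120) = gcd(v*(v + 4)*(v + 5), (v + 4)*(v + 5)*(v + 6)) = v^2 + 9*v + 20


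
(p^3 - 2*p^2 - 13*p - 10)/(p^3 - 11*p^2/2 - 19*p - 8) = 2*(p^2 - 4*p - 5)/(2*p^2 - 15*p - 8)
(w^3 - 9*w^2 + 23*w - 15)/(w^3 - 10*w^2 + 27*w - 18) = (w - 5)/(w - 6)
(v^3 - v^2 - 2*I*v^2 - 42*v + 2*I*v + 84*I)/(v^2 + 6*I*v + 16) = (v^2 - v - 42)/(v + 8*I)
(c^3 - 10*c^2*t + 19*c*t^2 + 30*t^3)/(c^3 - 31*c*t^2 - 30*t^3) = (c - 5*t)/(c + 5*t)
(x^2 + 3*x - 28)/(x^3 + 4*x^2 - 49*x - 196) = (x - 4)/(x^2 - 3*x - 28)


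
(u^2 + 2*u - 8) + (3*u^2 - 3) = 4*u^2 + 2*u - 11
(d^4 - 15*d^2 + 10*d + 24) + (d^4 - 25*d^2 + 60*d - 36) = 2*d^4 - 40*d^2 + 70*d - 12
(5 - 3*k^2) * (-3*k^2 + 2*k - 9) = 9*k^4 - 6*k^3 + 12*k^2 + 10*k - 45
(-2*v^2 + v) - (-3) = -2*v^2 + v + 3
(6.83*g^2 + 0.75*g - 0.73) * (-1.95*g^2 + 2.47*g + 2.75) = -13.3185*g^4 + 15.4076*g^3 + 22.0585*g^2 + 0.2594*g - 2.0075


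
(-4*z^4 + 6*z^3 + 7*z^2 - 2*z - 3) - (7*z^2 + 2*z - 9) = -4*z^4 + 6*z^3 - 4*z + 6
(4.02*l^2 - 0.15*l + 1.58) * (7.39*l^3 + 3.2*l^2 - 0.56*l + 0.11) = 29.7078*l^5 + 11.7555*l^4 + 8.945*l^3 + 5.5822*l^2 - 0.9013*l + 0.1738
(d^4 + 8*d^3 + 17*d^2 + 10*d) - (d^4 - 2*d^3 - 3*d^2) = 10*d^3 + 20*d^2 + 10*d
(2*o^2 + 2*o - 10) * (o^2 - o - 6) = 2*o^4 - 24*o^2 - 2*o + 60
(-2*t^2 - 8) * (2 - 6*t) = 12*t^3 - 4*t^2 + 48*t - 16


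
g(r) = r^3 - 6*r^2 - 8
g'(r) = 3*r^2 - 12*r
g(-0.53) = -9.83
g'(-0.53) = 7.20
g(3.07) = -35.61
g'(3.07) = -8.57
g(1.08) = -13.74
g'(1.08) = -9.46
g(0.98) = -12.82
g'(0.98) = -8.88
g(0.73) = -10.81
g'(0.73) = -7.16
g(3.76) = -39.67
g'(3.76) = -2.71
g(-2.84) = -79.30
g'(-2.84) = 58.28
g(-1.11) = -16.76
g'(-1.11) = 17.02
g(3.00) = -35.00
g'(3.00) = -9.00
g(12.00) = 856.00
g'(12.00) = 288.00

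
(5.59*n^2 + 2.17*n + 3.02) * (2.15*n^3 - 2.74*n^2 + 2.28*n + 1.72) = 12.0185*n^5 - 10.6511*n^4 + 13.2924*n^3 + 6.2876*n^2 + 10.618*n + 5.1944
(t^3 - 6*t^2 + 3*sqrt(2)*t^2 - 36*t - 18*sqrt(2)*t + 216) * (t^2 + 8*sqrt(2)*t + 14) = t^5 - 6*t^4 + 11*sqrt(2)*t^4 - 66*sqrt(2)*t^3 + 26*t^3 - 246*sqrt(2)*t^2 - 156*t^2 - 504*t + 1476*sqrt(2)*t + 3024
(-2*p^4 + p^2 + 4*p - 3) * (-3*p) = 6*p^5 - 3*p^3 - 12*p^2 + 9*p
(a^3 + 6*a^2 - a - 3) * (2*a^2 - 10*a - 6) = 2*a^5 + 2*a^4 - 68*a^3 - 32*a^2 + 36*a + 18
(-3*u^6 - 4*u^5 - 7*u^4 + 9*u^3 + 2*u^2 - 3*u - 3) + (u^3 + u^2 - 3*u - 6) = -3*u^6 - 4*u^5 - 7*u^4 + 10*u^3 + 3*u^2 - 6*u - 9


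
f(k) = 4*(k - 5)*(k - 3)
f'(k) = 8*k - 32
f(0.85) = 35.69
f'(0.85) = -25.20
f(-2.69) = 175.02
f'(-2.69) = -53.52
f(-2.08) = 143.87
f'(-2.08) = -48.64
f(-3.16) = 201.06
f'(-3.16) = -57.28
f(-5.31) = 342.70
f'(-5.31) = -74.48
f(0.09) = 57.15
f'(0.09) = -31.28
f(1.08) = 30.11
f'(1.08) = -23.36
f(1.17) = 28.04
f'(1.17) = -22.64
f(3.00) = 0.00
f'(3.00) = -8.00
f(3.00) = 0.00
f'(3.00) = -8.00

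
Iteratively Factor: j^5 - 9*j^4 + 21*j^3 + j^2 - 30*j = (j)*(j^4 - 9*j^3 + 21*j^2 + j - 30) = j*(j - 5)*(j^3 - 4*j^2 + j + 6) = j*(j - 5)*(j - 2)*(j^2 - 2*j - 3) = j*(j - 5)*(j - 3)*(j - 2)*(j + 1)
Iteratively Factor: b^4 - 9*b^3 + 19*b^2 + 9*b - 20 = (b - 1)*(b^3 - 8*b^2 + 11*b + 20) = (b - 5)*(b - 1)*(b^2 - 3*b - 4) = (b - 5)*(b - 1)*(b + 1)*(b - 4)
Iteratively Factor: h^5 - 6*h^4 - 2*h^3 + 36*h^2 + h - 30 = (h - 1)*(h^4 - 5*h^3 - 7*h^2 + 29*h + 30) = (h - 3)*(h - 1)*(h^3 - 2*h^2 - 13*h - 10) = (h - 5)*(h - 3)*(h - 1)*(h^2 + 3*h + 2) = (h - 5)*(h - 3)*(h - 1)*(h + 1)*(h + 2)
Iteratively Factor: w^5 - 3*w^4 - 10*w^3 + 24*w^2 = (w)*(w^4 - 3*w^3 - 10*w^2 + 24*w) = w*(w - 2)*(w^3 - w^2 - 12*w) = w*(w - 2)*(w + 3)*(w^2 - 4*w) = w*(w - 4)*(w - 2)*(w + 3)*(w)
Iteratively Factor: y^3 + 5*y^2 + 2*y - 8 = (y + 2)*(y^2 + 3*y - 4) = (y - 1)*(y + 2)*(y + 4)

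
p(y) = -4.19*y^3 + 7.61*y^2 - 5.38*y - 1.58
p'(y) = -12.57*y^2 + 15.22*y - 5.38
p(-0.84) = 10.79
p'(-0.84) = -27.03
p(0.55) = -2.93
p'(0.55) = -0.81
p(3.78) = -139.48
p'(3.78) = -127.45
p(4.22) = -203.65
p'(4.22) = -165.00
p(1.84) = -11.82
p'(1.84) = -19.93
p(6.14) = -717.60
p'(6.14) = -385.81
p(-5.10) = 779.60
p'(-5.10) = -409.95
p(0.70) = -3.05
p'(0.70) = -0.89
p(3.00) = -62.36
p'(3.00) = -72.85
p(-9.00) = 3717.76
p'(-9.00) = -1160.53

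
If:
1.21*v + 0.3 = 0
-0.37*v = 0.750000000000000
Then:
No Solution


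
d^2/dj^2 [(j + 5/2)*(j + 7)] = 2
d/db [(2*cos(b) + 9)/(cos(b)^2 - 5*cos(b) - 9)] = (18*cos(b) + cos(2*b) - 26)*sin(b)/(sin(b)^2 + 5*cos(b) + 8)^2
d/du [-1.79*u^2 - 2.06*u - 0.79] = -3.58*u - 2.06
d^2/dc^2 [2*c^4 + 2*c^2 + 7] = 24*c^2 + 4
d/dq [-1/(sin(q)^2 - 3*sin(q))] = (2*sin(q) - 3)*cos(q)/((sin(q) - 3)^2*sin(q)^2)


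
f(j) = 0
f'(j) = 0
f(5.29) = 0.00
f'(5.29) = 0.00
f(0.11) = 0.00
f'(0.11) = 0.00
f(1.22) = 0.00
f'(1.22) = 0.00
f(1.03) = 0.00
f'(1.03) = 0.00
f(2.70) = 0.00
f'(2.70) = 0.00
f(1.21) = 0.00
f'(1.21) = 0.00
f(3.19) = 0.00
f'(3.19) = 0.00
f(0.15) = 0.00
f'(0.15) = 0.00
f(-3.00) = 0.00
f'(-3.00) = 0.00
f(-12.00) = 0.00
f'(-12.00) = 0.00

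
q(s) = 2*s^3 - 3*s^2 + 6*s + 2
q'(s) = 6*s^2 - 6*s + 6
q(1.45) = 10.49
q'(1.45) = 9.92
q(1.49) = 10.90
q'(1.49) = 10.38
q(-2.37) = -55.69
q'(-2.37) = 53.92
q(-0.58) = -2.88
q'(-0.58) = 11.50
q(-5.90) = -548.59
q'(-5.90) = 250.26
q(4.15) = 118.18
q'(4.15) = 84.44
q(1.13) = 7.84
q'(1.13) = 6.88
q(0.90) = 6.43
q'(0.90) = 5.46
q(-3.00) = -97.00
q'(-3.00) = 78.00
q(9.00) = 1271.00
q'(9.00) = 438.00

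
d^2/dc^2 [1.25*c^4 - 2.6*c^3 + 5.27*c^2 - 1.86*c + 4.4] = 15.0*c^2 - 15.6*c + 10.54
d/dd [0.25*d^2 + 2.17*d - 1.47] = 0.5*d + 2.17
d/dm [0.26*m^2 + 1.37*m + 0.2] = 0.52*m + 1.37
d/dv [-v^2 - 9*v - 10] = -2*v - 9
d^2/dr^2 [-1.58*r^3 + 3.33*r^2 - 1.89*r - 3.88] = 6.66 - 9.48*r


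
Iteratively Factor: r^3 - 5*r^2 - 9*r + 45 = (r + 3)*(r^2 - 8*r + 15) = (r - 3)*(r + 3)*(r - 5)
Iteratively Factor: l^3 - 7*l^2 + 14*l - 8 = (l - 1)*(l^2 - 6*l + 8) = (l - 4)*(l - 1)*(l - 2)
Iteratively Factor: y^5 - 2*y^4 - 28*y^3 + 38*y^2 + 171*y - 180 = (y - 5)*(y^4 + 3*y^3 - 13*y^2 - 27*y + 36) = (y - 5)*(y - 1)*(y^3 + 4*y^2 - 9*y - 36) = (y - 5)*(y - 1)*(y + 4)*(y^2 - 9) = (y - 5)*(y - 1)*(y + 3)*(y + 4)*(y - 3)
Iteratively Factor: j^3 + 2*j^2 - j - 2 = (j - 1)*(j^2 + 3*j + 2) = (j - 1)*(j + 1)*(j + 2)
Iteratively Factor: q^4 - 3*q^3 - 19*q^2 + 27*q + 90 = (q + 2)*(q^3 - 5*q^2 - 9*q + 45) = (q + 2)*(q + 3)*(q^2 - 8*q + 15) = (q - 5)*(q + 2)*(q + 3)*(q - 3)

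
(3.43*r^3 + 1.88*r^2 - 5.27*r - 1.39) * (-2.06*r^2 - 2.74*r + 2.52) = -7.0658*r^5 - 13.271*r^4 + 14.3486*r^3 + 22.0408*r^2 - 9.4718*r - 3.5028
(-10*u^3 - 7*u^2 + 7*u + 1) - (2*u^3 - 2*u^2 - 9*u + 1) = -12*u^3 - 5*u^2 + 16*u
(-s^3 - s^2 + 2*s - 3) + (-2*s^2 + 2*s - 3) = -s^3 - 3*s^2 + 4*s - 6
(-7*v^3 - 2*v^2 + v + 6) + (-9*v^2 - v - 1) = -7*v^3 - 11*v^2 + 5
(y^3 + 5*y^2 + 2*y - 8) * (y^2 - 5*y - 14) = y^5 - 37*y^3 - 88*y^2 + 12*y + 112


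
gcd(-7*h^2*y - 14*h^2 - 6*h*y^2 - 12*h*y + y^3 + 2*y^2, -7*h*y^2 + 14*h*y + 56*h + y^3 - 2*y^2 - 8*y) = -7*h*y - 14*h + y^2 + 2*y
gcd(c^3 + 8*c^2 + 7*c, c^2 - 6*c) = c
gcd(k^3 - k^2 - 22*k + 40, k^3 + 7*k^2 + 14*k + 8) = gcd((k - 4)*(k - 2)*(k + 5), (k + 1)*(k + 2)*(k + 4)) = 1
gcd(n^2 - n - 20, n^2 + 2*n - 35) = n - 5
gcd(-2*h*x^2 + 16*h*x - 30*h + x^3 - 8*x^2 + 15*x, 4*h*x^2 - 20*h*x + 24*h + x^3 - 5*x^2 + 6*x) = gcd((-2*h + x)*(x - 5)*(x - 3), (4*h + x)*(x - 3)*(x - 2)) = x - 3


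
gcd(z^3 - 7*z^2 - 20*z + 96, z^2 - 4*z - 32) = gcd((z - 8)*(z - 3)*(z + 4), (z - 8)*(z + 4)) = z^2 - 4*z - 32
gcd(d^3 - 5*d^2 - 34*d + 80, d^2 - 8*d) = d - 8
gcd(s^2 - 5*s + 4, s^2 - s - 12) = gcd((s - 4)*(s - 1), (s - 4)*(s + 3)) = s - 4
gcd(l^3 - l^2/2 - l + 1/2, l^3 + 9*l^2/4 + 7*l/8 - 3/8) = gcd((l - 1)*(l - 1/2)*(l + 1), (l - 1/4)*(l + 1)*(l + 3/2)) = l + 1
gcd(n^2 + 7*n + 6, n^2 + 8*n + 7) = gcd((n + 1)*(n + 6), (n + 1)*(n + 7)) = n + 1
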